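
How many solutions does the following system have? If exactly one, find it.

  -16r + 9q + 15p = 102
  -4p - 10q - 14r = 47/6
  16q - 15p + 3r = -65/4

p = 8/3, q = 2, r = -11/4

Row-reduce the augmented matrix:
R1 ← R1 / (15).
R2 ← R2 + 4·R1.
R3 ← R3 + 15·R1.
R2 ← R2 / (-38/5).
R1 ← R1 − 3/5·R2.
R3 ← R3 − 25·R2.
R3 ← R3 / (-4166/57).
R1 ← R1 + 143/57·R3.
R2 ← R2 − 137/57·R3.
Reading off the reduced rows gives p = 8/3, q = 2, r = -11/4.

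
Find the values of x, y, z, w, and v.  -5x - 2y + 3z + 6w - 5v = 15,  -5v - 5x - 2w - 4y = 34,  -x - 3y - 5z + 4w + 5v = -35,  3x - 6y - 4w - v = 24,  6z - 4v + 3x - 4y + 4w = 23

Row-reduce the augmented matrix:
R1 ← R1 / (-5).
R2 ← R2 + 5·R1.
R3 ← R3 + 1·R1.
R4 ← R4 − 3·R1.
R5 ← R5 − 3·R1.
R2 ← R2 / (-2).
R1 ← R1 − 2/5·R2.
R3 ← R3 + 13/5·R2.
R4 ← R4 + 36/5·R2.
R5 ← R5 + 26/5·R2.
R3 ← R3 / (-17/10).
R1 ← R1 + 6/5·R3.
R2 ← R2 − 3/2·R3.
R4 ← R4 − 63/5·R3.
R5 ← R5 − 78/5·R3.
R4 ← R4 / (2146/17).
R1 ← R1 + 206/17·R4.
R2 ← R2 − 266/17·R4.
R3 ← R3 + 132/17·R4.
R5 ← R5 − 2542/17·R4.
R5 ← R5 / (129/1073).
R1 ← R1 − 697/1073·R5.
R2 ← R2 − 298/1073·R5.
R3 ← R3 + 1116/1073·R5.
R4 ← R4 − 344/1073·R5.
Reading off the reduced rows gives x = -1, y = -2, z = 3, w = -3, v = -3.

x = -1, y = -2, z = 3, w = -3, v = -3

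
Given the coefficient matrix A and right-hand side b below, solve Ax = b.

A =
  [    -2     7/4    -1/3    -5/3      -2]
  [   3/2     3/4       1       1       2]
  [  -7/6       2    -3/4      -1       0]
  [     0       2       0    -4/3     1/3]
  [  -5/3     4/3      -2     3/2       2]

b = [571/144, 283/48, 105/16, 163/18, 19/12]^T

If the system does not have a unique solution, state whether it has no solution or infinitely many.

Row-reduce the augmented matrix:
R1 ← R1 / (-2).
R2 ← R2 − 3/2·R1.
R3 ← R3 + 7/6·R1.
R5 ← R5 + 5/3·R1.
R2 ← R2 / (33/16).
R1 ← R1 + 7/8·R2.
R3 ← R3 − 47/48·R2.
R4 ← R4 − 2·R2.
R5 ← R5 + 1/8·R2.
R3 ← R3 / (-361/396).
R1 ← R1 − 16/33·R3.
R2 ← R2 − 4/11·R3.
R4 ← R4 + 8/11·R3.
R5 ← R5 + 166/99·R3.
R4 ← R4 / (-420/361).
R1 ← R1 − 280/361·R4.
R2 ← R2 + 92/1083·R4.
R3 ← R3 + 36/361·R4.
R5 ← R5 − 17587/6498·R4.
R5 ← R5 / (-2029/22680).
R1 ← R1 − 10/9·R5.
R2 ← R2 − 641/945·R5.
R3 ← R3 + 33/35·R5.
R4 ← R4 − 967/1260·R5.
Reading off the reduced rows gives x_1 = -5/4, x_2 = 9/4, x_3 = 11/4, x_4 = -8/3, x_5 = 3.

x_1 = -5/4, x_2 = 9/4, x_3 = 11/4, x_4 = -8/3, x_5 = 3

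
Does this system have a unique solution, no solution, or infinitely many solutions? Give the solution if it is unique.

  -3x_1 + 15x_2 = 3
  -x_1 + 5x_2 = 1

infinitely many solutions

Row-reduce:
R1 ← R1 / (-3).
R2 ← R2 + 1·R1.
Rank is 1 with 2 unknowns, leaving x_2 free.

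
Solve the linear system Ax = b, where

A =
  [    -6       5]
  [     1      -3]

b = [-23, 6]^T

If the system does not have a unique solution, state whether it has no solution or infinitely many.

Row-reduce the augmented matrix:
R1 ← R1 / (-6).
R2 ← R2 − 1·R1.
R2 ← R2 / (-13/6).
R1 ← R1 + 5/6·R2.
Reading off the reduced rows gives x_1 = 3, x_2 = -1.

x_1 = 3, x_2 = -1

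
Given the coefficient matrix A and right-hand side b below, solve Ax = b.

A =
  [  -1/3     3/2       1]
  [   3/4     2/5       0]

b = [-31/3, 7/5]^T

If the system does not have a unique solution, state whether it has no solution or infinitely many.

Row-reduce:
R1 ← R1 / (-1/3).
R2 ← R2 − 3/4·R1.
R2 ← R2 / (151/40).
R1 ← R1 + 9/2·R2.
Rank is 2 with 3 unknowns, leaving x_3 free.

infinitely many solutions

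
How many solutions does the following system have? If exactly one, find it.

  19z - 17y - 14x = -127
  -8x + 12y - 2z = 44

infinitely many solutions

Row-reduce:
R1 ← R1 / (-14).
R2 ← R2 + 8·R1.
R2 ← R2 / (152/7).
R1 ← R1 − 17/14·R2.
Rank is 2 with 3 unknowns, leaving z free.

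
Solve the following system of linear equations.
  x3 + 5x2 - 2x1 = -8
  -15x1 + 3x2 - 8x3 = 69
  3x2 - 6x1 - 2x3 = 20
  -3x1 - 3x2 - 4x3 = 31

Row-reduce:
R1 ← R1 / (-2).
R2 ← R2 + 15·R1.
R3 ← R3 + 6·R1.
R4 ← R4 + 3·R1.
R2 ← R2 / (-69/2).
R1 ← R1 + 5/2·R2.
R3 ← R3 + 12·R2.
R4 ← R4 + 21/2·R2.
R3 ← R3 / (9/23).
R1 ← R1 − 43/69·R3.
R2 ← R2 − 31/69·R3.
R4 ← R4 + 18/23·R3.
Row 4 reduces to 0 = 2, a contradiction. The system is inconsistent.

no solution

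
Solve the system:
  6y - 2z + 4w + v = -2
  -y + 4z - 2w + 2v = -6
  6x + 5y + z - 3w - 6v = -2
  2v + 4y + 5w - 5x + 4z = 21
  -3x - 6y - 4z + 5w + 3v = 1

Row-reduce the augmented matrix:
Swap R1 and R3.
R1 ← R1 / (6).
R4 ← R4 + 5·R1.
R5 ← R5 + 3·R1.
R2 ← R2 / (-1).
R1 ← R1 − 5/6·R2.
R3 ← R3 − 6·R2.
R4 ← R4 − 49/6·R2.
R5 ← R5 + 7/2·R2.
R3 ← R3 / (22).
R1 ← R1 − 7/2·R3.
R2 ← R2 + 4·R3.
R4 ← R4 − 75/2·R3.
R5 ← R5 + 35/2·R3.
R4 ← R4 / (-13/66).
R1 ← R1 + 59/66·R4.
R2 ← R2 − 6/11·R4.
R3 ← R3 + 4/11·R4.
R5 ← R5 − 91/22·R4.
R5 ← R5 / (-182).
R1 ← R1 − 1005/26·R5.
R2 ← R2 + 313/13·R5.
R3 ← R3 − 439/26·R5.
R4 ← R4 − 1165/26·R5.
Reading off the reduced rows gives x = -4, y = 0, z = 1, w = 1, v = -4.

x = -4, y = 0, z = 1, w = 1, v = -4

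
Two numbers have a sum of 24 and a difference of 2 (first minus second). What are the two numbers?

Let x = first number, y = second number.
  x + y = 24
  x - y = 2
From equation 1: x = 24 − y.
Substitute into equation 2 and solve: y = 11.
Then x = 13.

first number: 13, second number: 11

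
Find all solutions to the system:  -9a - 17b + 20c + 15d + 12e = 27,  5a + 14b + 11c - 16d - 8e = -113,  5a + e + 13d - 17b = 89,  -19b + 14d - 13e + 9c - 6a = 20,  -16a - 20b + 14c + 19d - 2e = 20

Row-reduce the augmented matrix:
R1 ← R1 / (-9).
R2 ← R2 − 5·R1.
R3 ← R3 − 5·R1.
R4 ← R4 + 6·R1.
R5 ← R5 + 16·R1.
R2 ← R2 / (41/9).
R1 ← R1 − 17/9·R2.
R3 ← R3 + 238/9·R2.
R4 ← R4 + 23/3·R2.
R5 ← R5 − 92/9·R2.
R3 ← R3 / (5718/41).
R1 ← R1 + 467/41·R3.
R2 ← R2 − 199/41·R3.
R4 ← R4 − 1348/41·R3.
R5 ← R5 + 2918/41·R3.
R4 ← R4 / (-9835/2859).
R1 ← R1 + 1087/2859·R4.
R2 ← R2 + 2506/2859·R4.
R3 ← R3 + 475/2859·R4.
R5 ← R5 + 6541/2859·R4.
R5 ← R5 / (-9700/1967).
R1 ← R1 − 7005/3934·R5.
R2 ← R2 − 3163/562·R5.
R3 ← R3 − 4411/3934·R5.
R4 ← R4 − 13281/1967·R5.
Reading off the reduced rows gives a = 2, b = -3, c = -3, d = 2, e = 2.

a = 2, b = -3, c = -3, d = 2, e = 2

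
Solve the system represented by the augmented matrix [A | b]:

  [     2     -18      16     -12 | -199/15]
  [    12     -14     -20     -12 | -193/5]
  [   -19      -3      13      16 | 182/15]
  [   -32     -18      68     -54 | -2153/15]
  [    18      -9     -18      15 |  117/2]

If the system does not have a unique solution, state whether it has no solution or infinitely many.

Row-reduce the augmented matrix:
R1 ← R1 / (2).
R2 ← R2 − 12·R1.
R3 ← R3 + 19·R1.
R4 ← R4 + 32·R1.
R5 ← R5 − 18·R1.
R2 ← R2 / (94).
R1 ← R1 + 9·R2.
R3 ← R3 + 174·R2.
R4 ← R4 + 306·R2.
R5 ← R5 − 153·R2.
R3 ← R3 / (-2337/47).
R1 ← R1 + 146/47·R3.
R2 ← R2 + 58/47·R3.
R4 ← R4 + 2520/47·R3.
R5 ← R5 − 1260/47·R3.
R4 ← R4 / (-50454/779).
R1 ← R1 + 2504/2337·R4.
R2 ← R2 − 734/2337·R4.
R3 ← R3 + 614/2337·R4.
R5 ← R5 − 25227/779·R4.
R5 reduces to 0 = 0, so the extra equation is consistent.
Reading off the reduced rows gives x_1 = 8/3, x_2 = 1/2, x_3 = 3/2, x_4 = 14/5.

x_1 = 8/3, x_2 = 1/2, x_3 = 3/2, x_4 = 14/5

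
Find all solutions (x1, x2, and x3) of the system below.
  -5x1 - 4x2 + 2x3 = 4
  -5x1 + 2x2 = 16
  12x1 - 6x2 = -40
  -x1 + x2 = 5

Row-reduce:
R1 ← R1 / (-5).
R2 ← R2 + 5·R1.
R3 ← R3 − 12·R1.
R4 ← R4 + 1·R1.
R2 ← R2 / (6).
R1 ← R1 − 4/5·R2.
R3 ← R3 + 78/5·R2.
R4 ← R4 − 9/5·R2.
R3 ← R3 / (-2/5).
R1 ← R1 + 2/15·R3.
R2 ← R2 + 1/3·R3.
R4 ← R4 − 1/5·R3.
Row 4 reduces to 0 = 1, a contradiction. The system is inconsistent.

no solution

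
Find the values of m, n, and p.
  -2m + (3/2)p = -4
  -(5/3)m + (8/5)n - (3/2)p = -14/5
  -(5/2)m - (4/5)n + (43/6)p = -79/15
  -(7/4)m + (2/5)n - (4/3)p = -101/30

m = 2, n = 1/3, p = 0

Row-reduce the augmented matrix:
R1 ← R1 / (-2).
R2 ← R2 + 5/3·R1.
R3 ← R3 + 5/2·R1.
R4 ← R4 + 7/4·R1.
R2 ← R2 / (8/5).
R3 ← R3 + 4/5·R2.
R4 ← R4 − 2/5·R2.
R3 ← R3 / (47/12).
R1 ← R1 + 3/4·R3.
R2 ← R2 + 55/32·R3.
R4 ← R4 + 47/24·R3.
R4 reduces to 0 = 0, so the extra equation is consistent.
Reading off the reduced rows gives m = 2, n = 1/3, p = 0.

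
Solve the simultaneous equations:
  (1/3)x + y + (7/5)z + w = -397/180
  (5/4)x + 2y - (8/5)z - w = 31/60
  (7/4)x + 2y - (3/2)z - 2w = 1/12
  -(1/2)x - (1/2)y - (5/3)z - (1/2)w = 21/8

x = -5/3, y = 1/4, z = -1, w = -1/2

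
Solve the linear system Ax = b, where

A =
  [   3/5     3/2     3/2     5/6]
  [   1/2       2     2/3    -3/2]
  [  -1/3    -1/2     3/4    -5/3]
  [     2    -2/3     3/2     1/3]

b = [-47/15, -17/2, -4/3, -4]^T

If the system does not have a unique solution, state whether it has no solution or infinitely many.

Row-reduce the augmented matrix:
R1 ← R1 / (3/5).
R2 ← R2 − 1/2·R1.
R3 ← R3 + 1/3·R1.
R4 ← R4 − 2·R1.
R2 ← R2 / (3/4).
R1 ← R1 − 5/2·R2.
R3 ← R3 − 1/3·R2.
R4 ← R4 + 17/3·R2.
R3 ← R3 / (199/108).
R1 ← R1 − 40/9·R3.
R2 ← R2 + 7/9·R3.
R4 ← R4 + 427/54·R3.
R4 ← R4 / (-107486/5373).
R1 ← R1 − 5525/597·R4.
R2 ← R2 + 5413/1791·R4.
R3 ← R3 + 74/597·R4.
Reading off the reduced rows gives x_1 = -3, x_2 = -2, x_3 = 0, x_4 = 2.

x_1 = -3, x_2 = -2, x_3 = 0, x_4 = 2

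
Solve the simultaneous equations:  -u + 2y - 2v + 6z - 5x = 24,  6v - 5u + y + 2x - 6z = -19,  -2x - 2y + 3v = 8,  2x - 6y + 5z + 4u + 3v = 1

Row-reduce:
R1 ← R1 / (-5).
R2 ← R2 − 2·R1.
R3 ← R3 + 2·R1.
R4 ← R4 − 2·R1.
R2 ← R2 / (9/5).
R1 ← R1 + 2/5·R2.
R3 ← R3 + 14/5·R2.
R4 ← R4 + 26/5·R2.
R3 ← R3 / (-8).
R1 ← R1 + 2·R3.
R2 ← R2 + 2·R3.
R4 ← R4 + 3·R3.
R4 ← R4 / (-9).
R1 ← R1 − 1·R4.
R2 ← R2 + 1·R4.
R3 ← R3 − 1·R4.
Rank is 4 with 5 unknowns, leaving v free.

infinitely many solutions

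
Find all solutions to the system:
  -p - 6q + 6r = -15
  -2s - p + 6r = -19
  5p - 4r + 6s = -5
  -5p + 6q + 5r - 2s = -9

p = -3, q = -1, r = -4, s = -1

Row-reduce the augmented matrix:
R1 ← R1 / (-1).
R2 ← R2 + 1·R1.
R3 ← R3 − 5·R1.
R4 ← R4 + 5·R1.
R2 ← R2 / (6).
R1 ← R1 − 6·R2.
R3 ← R3 + 30·R2.
R4 ← R4 − 36·R2.
R3 ← R3 / (26).
R1 ← R1 + 6·R3.
R4 ← R4 + 25·R3.
R4 ← R4 / (80/13).
R1 ← R1 − 14/13·R4.
R2 ← R2 + 1/3·R4.
R3 ← R3 + 2/13·R4.
Reading off the reduced rows gives p = -3, q = -1, r = -4, s = -1.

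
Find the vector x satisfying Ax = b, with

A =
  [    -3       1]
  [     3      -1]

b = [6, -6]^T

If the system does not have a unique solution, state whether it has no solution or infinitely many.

infinitely many solutions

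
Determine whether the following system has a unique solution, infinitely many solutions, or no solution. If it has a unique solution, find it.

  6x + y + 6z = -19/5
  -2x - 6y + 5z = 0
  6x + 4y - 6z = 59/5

x = 3/2, y = -2, z = -9/5

Row-reduce the augmented matrix:
R1 ← R1 / (6).
R2 ← R2 + 2·R1.
R3 ← R3 − 6·R1.
R2 ← R2 / (-17/3).
R1 ← R1 − 1/6·R2.
R3 ← R3 − 3·R2.
R3 ← R3 / (-141/17).
R1 ← R1 − 41/34·R3.
R2 ← R2 + 21/17·R3.
Reading off the reduced rows gives x = 3/2, y = -2, z = -9/5.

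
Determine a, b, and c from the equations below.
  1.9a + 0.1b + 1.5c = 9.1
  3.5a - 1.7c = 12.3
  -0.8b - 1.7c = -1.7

a = 4, b = 0, c = 1

Row-reduce the augmented matrix:
R1 ← R1 / (19/10).
R2 ← R2 − 7/2·R1.
R2 ← R2 / (-7/38).
R1 ← R1 − 1/19·R2.
R3 ← R3 + 4/5·R2.
R3 ← R3 / (6189/350).
R1 ← R1 + 17/35·R3.
R2 ← R2 − 848/35·R3.
Reading off the reduced rows gives a = 4, b = 0, c = 1.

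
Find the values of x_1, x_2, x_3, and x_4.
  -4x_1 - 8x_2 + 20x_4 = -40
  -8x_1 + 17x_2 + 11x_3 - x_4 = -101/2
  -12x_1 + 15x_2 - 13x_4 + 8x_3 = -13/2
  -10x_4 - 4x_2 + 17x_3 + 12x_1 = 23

Row-reduce the augmented matrix:
R1 ← R1 / (-4).
R2 ← R2 + 8·R1.
R3 ← R3 + 12·R1.
R4 ← R4 − 12·R1.
R2 ← R2 / (33).
R1 ← R1 − 2·R2.
R3 ← R3 − 39·R2.
R4 ← R4 + 28·R2.
R3 ← R3 / (-5).
R1 ← R1 + 2/3·R3.
R2 ← R2 − 1/3·R3.
R4 ← R4 − 79/3·R3.
R4 ← R4 / (-3764/33).
R1 ← R1 − 25/33·R4.
R2 ← R2 + 95/33·R4.
R3 ← R3 − 54/11·R4.
Reading off the reduced rows gives x_1 = 0, x_2 = -5/2, x_3 = -1, x_4 = -3.

x_1 = 0, x_2 = -5/2, x_3 = -1, x_4 = -3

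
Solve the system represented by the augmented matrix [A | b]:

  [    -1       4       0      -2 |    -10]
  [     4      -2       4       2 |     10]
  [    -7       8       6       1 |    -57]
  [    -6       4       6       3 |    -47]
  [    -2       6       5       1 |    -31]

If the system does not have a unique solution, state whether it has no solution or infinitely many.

x_1 = 4, x_2 = -2, x_3 = -2, x_4 = -1

Row-reduce the augmented matrix:
R1 ← R1 / (-1).
R2 ← R2 − 4·R1.
R3 ← R3 + 7·R1.
R4 ← R4 + 6·R1.
R5 ← R5 + 2·R1.
R2 ← R2 / (14).
R1 ← R1 + 4·R2.
R3 ← R3 + 20·R2.
R4 ← R4 + 20·R2.
R5 ← R5 + 2·R2.
R3 ← R3 / (82/7).
R1 ← R1 − 8/7·R3.
R2 ← R2 − 2/7·R3.
R4 ← R4 − 82/7·R3.
R5 ← R5 − 39/7·R3.
Swap R4 and R5.
R4 ← R4 / (89/82).
R1 ← R1 + 14/41·R4.
R2 ← R2 + 24/41·R4.
R3 ← R3 − 45/82·R4.
R5 reduces to 0 = 0, so the extra equation is consistent.
Reading off the reduced rows gives x_1 = 4, x_2 = -2, x_3 = -2, x_4 = -1.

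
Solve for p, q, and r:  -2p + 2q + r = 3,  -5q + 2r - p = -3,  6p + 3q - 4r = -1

Row-reduce the augmented matrix:
R1 ← R1 / (-2).
R2 ← R2 + 1·R1.
R3 ← R3 − 6·R1.
R2 ← R2 / (-6).
R1 ← R1 + 1·R2.
R3 ← R3 − 9·R2.
R3 ← R3 / (5/4).
R1 ← R1 + 3/4·R3.
R2 ← R2 + 1/4·R3.
Reading off the reduced rows gives p = 0, q = 1, r = 1.

p = 0, q = 1, r = 1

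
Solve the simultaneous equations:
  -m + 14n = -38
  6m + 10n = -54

Row-reduce the augmented matrix:
R1 ← R1 / (-1).
R2 ← R2 − 6·R1.
R2 ← R2 / (94).
R1 ← R1 + 14·R2.
Reading off the reduced rows gives m = -4, n = -3.

m = -4, n = -3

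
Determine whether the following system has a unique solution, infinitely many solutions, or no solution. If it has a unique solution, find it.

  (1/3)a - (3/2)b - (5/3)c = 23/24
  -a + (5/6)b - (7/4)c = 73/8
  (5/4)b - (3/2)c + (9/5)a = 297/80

Row-reduce the augmented matrix:
R1 ← R1 / (1/3).
R2 ← R2 + 1·R1.
R3 ← R3 − 9/5·R1.
R2 ← R2 / (-11/3).
R1 ← R1 + 9/2·R2.
R3 ← R3 − 187/20·R2.
R3 ← R3 / (-777/80).
R1 ← R1 − 289/88·R3.
R2 ← R2 − 81/44·R3.
Reading off the reduced rows gives a = -2, b = 9/4, c = -3.

a = -2, b = 9/4, c = -3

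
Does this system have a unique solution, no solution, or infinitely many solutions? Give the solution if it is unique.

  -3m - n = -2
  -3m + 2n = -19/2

m = 3/2, n = -5/2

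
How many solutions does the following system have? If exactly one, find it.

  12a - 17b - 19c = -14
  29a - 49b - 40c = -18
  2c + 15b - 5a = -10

infinitely many solutions

Row-reduce:
R1 ← R1 / (12).
R2 ← R2 − 29·R1.
R3 ← R3 + 5·R1.
R2 ← R2 / (-95/12).
R1 ← R1 + 17/12·R2.
R3 ← R3 − 95/12·R2.
Rank is 2 with 3 unknowns, leaving c free.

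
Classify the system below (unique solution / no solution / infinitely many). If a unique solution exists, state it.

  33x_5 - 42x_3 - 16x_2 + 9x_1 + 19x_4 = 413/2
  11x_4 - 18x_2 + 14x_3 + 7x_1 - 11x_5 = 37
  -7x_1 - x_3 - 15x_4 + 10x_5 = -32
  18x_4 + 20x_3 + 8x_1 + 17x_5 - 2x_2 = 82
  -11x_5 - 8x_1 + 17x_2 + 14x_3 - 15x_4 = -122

Row-reduce:
R1 ← R1 / (9).
R2 ← R2 − 7·R1.
R3 ← R3 + 7·R1.
R4 ← R4 − 8·R1.
R5 ← R5 + 8·R1.
R2 ← R2 / (-50/9).
R1 ← R1 + 16/9·R2.
R3 ← R3 + 112/9·R2.
R4 ← R4 − 110/9·R2.
R5 ← R5 − 25/9·R2.
R3 ← R3 / (-691/5).
R1 ← R1 + 98/5·R3.
R2 ← R2 + 42/5·R3.
R4 ← R4 − 160·R3.
R4 ← R4 / (8084/3455).
R1 ← R1 − 7433/3455·R4.
R2 ← R2 − 619/3455·R4.
R3 ← R3 + 206/3455·R4.
Row 5 reduces to 0 = -1/4, a contradiction. The system is inconsistent.

no solution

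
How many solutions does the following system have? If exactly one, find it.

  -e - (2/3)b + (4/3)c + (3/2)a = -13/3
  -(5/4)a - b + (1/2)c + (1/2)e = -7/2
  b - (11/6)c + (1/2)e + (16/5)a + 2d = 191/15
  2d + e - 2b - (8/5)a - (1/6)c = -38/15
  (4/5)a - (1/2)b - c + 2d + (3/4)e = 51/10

infinitely many solutions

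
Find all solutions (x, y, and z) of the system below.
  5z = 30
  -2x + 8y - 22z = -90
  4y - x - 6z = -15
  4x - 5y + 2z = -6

Row-reduce the augmented matrix:
Swap R1 and R2.
R1 ← R1 / (-2).
R3 ← R3 + 1·R1.
R4 ← R4 − 4·R1.
Swap R2 and R4.
R2 ← R2 / (11).
R1 ← R1 + 4·R2.
R3 ← R3 / (5).
R1 ← R1 + 47/11·R3.
R2 ← R2 + 42/11·R3.
R4 ← R4 − 5·R3.
R4 reduces to 0 = 0, so the extra equation is consistent.
Reading off the reduced rows gives x = 3, y = 6, z = 6.

x = 3, y = 6, z = 6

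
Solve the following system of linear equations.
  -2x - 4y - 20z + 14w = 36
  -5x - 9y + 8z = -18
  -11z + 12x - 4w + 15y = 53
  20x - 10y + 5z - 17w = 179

Row-reduce the augmented matrix:
R1 ← R1 / (-2).
R2 ← R2 + 5·R1.
R3 ← R3 − 12·R1.
R4 ← R4 − 20·R1.
R1 ← R1 − 2·R2.
R3 ← R3 + 9·R2.
R4 ← R4 + 50·R2.
R3 ← R3 / (391).
R1 ← R1 + 106·R3.
R2 ← R2 − 58·R3.
R4 ← R4 − 2705·R3.
R4 ← R4 / (-482/391).
R1 ← R1 + 277/391·R4.
R2 ← R2 + 55/391·R4.
R3 ← R3 + 235/391·R4.
Reading off the reduced rows gives x = 6, y = -4, z = -3, w = -2.

x = 6, y = -4, z = -3, w = -2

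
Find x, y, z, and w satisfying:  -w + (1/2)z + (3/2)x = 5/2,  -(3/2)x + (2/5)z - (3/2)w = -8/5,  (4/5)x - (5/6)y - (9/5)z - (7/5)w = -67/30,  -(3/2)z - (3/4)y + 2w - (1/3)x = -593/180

x = 4/3, y = 9/5, z = 1, w = 0

Row-reduce the augmented matrix:
R1 ← R1 / (3/2).
R2 ← R2 + 3/2·R1.
R3 ← R3 − 4/5·R1.
R4 ← R4 + 1/3·R1.
Swap R2 and R3.
R2 ← R2 / (-5/6).
R4 ← R4 + 3/4·R2.
R3 ← R3 / (9/10).
R1 ← R1 − 1/3·R3.
R2 ← R2 − 62/25·R3.
R4 ← R4 − 106/225·R3.
R4 ← R4 / (15659/4050).
R1 ← R1 − 7/27·R4.
R2 ← R2 − 1784/225·R4.
R3 ← R3 + 25/9·R4.
Reading off the reduced rows gives x = 4/3, y = 9/5, z = 1, w = 0.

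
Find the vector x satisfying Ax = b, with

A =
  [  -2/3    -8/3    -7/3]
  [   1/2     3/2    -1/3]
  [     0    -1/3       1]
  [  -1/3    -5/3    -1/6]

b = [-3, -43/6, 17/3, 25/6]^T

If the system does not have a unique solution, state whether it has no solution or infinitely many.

Row-reduce the augmented matrix:
R1 ← R1 / (-2/3).
R2 ← R2 − 1/2·R1.
R4 ← R4 + 1/3·R1.
R2 ← R2 / (-1/2).
R1 ← R1 − 4·R2.
R3 ← R3 + 1/3·R2.
R4 ← R4 + 1/3·R2.
R3 ← R3 / (43/18).
R1 ← R1 + 79/6·R3.
R2 ← R2 − 25/6·R3.
R4 ← R4 − 43/18·R3.
R4 reduces to 0 = 0, so the extra equation is consistent.
Reading off the reduced rows gives x_1 = -5, x_2 = -2, x_3 = 5.

x_1 = -5, x_2 = -2, x_3 = 5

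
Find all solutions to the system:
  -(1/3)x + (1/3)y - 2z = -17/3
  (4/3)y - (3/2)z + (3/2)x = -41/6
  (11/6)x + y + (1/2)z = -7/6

Row-reduce:
R1 ← R1 / (-1/3).
R2 ← R2 − 3/2·R1.
R3 ← R3 − 11/6·R1.
R2 ← R2 / (17/6).
R1 ← R1 + 1·R2.
R3 ← R3 − 17/6·R2.
Rank is 2 with 3 unknowns, leaving z free.

infinitely many solutions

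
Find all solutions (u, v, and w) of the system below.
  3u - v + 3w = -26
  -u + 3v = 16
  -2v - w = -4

Row-reduce the augmented matrix:
R1 ← R1 / (3).
R2 ← R2 + 1·R1.
R2 ← R2 / (8/3).
R1 ← R1 + 1/3·R2.
R3 ← R3 + 2·R2.
R3 ← R3 / (-1/4).
R1 ← R1 − 9/8·R3.
R2 ← R2 − 3/8·R3.
Reading off the reduced rows gives u = -1, v = 5, w = -6.

u = -1, v = 5, w = -6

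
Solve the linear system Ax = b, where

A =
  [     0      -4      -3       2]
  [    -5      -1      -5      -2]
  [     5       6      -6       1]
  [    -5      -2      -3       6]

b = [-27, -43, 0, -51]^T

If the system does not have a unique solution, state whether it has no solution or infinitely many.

x_1 = 4, x_2 = 2, x_3 = 5, x_4 = -2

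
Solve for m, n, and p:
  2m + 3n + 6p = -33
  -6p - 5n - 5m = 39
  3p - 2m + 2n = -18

m = 0, n = -3, p = -4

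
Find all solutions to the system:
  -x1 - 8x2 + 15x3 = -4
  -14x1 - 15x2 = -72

infinitely many solutions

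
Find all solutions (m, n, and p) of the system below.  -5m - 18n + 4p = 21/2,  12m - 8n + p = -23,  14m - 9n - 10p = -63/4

Row-reduce the augmented matrix:
R1 ← R1 / (-5).
R2 ← R2 − 12·R1.
R3 ← R3 − 14·R1.
R2 ← R2 / (-256/5).
R1 ← R1 − 18/5·R2.
R3 ← R3 + 297/5·R2.
R3 ← R3 / (-2841/256).
R1 ← R1 + 7/128·R3.
R2 ← R2 + 53/256·R3.
Reading off the reduced rows gives m = -2, n = -1/4, p = -1.

m = -2, n = -1/4, p = -1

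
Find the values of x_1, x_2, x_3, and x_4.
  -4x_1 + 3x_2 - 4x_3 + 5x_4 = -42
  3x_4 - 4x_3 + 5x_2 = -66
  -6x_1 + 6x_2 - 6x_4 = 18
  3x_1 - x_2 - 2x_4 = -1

Row-reduce the augmented matrix:
R1 ← R1 / (-4).
R3 ← R3 + 6·R1.
R4 ← R4 − 3·R1.
R2 ← R2 / (5).
R1 ← R1 + 3/4·R2.
R3 ← R3 − 3/2·R2.
R4 ← R4 − 5/4·R2.
R3 ← R3 / (36/5).
R1 ← R1 − 2/5·R3.
R2 ← R2 + 4/5·R3.
R4 ← R4 + 2·R3.
R4 ← R4 / (-3).
R2 ← R2 + 1·R4.
R3 ← R3 + 2·R4.
Reading off the reduced rows gives x_1 = -5, x_2 = -6, x_3 = 6, x_4 = -4.

x_1 = -5, x_2 = -6, x_3 = 6, x_4 = -4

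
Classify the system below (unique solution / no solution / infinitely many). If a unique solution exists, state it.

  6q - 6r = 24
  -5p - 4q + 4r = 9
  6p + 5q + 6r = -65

Row-reduce the augmented matrix:
Swap R1 and R2.
R1 ← R1 / (-5).
R3 ← R3 − 6·R1.
R2 ← R2 / (6).
R1 ← R1 − 4/5·R2.
R3 ← R3 − 1/5·R2.
R3 ← R3 / (11).
R2 ← R2 + 1·R3.
Reading off the reduced rows gives p = -5, q = -1, r = -5.

p = -5, q = -1, r = -5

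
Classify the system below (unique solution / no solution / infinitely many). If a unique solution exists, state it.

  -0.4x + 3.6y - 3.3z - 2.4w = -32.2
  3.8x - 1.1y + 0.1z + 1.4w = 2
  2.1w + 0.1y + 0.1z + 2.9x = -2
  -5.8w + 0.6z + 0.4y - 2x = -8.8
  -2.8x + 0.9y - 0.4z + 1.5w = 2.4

x = -2, y = -6, z = 2, w = 2

Row-reduce the augmented matrix:
R1 ← R1 / (-2/5).
R2 ← R2 − 19/5·R1.
R3 ← R3 − 29/10·R1.
R4 ← R4 + 2·R1.
R5 ← R5 + 14/5·R1.
R2 ← R2 / (331/10).
R1 ← R1 + 9·R2.
R3 ← R3 − 131/5·R2.
R4 ← R4 + 88/5·R2.
R5 ← R5 + 243/10·R2.
R3 ← R3 / (12057/13240).
R1 ← R1 + 327/1324·R3.
R2 ← R2 + 625/662·R3.
R4 ← R4 − 1601/3310·R3.
R5 ← R5 + 1601/6620·R3.
R4 ← R4 / (-364687/60285).
R1 ← R1 − 2515/4019·R4.
R2 ← R2 − 12692/12057·R4.
R3 ← R3 − 21700/12057·R4.
R5 ← R5 − 364687/120570·R4.
R5 reduces to 0 = 0, so the extra equation is consistent.
Reading off the reduced rows gives x = -2, y = -6, z = 2, w = 2.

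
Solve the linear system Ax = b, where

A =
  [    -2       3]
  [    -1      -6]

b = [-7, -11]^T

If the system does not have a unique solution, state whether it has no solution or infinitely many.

From equation 2: x_1 = 11 − 6·x_2.
Substitute into equation 1 and solve: x_2 = 1.
Then x_1 = 5.

x_1 = 5, x_2 = 1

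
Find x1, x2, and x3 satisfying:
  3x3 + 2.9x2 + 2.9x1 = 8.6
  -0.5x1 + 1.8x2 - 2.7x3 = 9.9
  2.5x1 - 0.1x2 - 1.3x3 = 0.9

Row-reduce the augmented matrix:
R1 ← R1 / (29/10).
R2 ← R2 + 1/2·R1.
R3 ← R3 − 5/2·R1.
R2 ← R2 / (23/10).
R1 ← R1 − 1·R2.
R3 ← R3 + 13/5·R2.
R3 ← R3 / (-42379/6670).
R1 ← R1 − 1323/667·R3.
R2 ← R2 + 633/667·R3.
Reading off the reduced rows gives x1 = 0, x2 = 4, x3 = -1.

x1 = 0, x2 = 4, x3 = -1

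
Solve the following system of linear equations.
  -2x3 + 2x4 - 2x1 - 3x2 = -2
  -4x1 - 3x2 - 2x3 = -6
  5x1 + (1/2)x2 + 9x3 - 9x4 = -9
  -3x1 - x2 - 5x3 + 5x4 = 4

Row-reduce:
R1 ← R1 / (-2).
R2 ← R2 + 4·R1.
R3 ← R3 − 5·R1.
R4 ← R4 + 3·R1.
R2 ← R2 / (3).
R1 ← R1 − 3/2·R2.
R3 ← R3 + 7·R2.
R4 ← R4 − 7/2·R2.
R3 ← R3 / (26/3).
R2 ← R2 − 2/3·R3.
R4 ← R4 + 13/3·R3.
Rank is 3 with 4 unknowns, leaving x4 free.

infinitely many solutions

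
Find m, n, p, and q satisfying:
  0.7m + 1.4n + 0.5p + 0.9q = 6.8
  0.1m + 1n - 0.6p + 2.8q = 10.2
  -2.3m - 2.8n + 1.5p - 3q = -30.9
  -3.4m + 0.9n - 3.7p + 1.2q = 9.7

Row-reduce the augmented matrix:
R1 ← R1 / (7/10).
R2 ← R2 − 1/10·R1.
R3 ← R3 + 23/10·R1.
R4 ← R4 + 17/5·R1.
R2 ← R2 / (4/5).
R1 ← R1 − 2·R2.
R3 ← R3 − 9/5·R2.
R4 ← R4 − 77/10·R2.
R3 ← R3 / (1303/280).
R1 ← R1 − 67/28·R3.
R2 ← R2 + 47/56·R3.
R4 ← R4 − 2907/560·R3.
R4 ← R4 / (-348899/26060).
R1 ← R1 + 2971/1303·R4.
R2 ← R2 − 5857/2606·R4.
R3 ← R3 + 1695/1303·R4.
Reading off the reduced rows gives m = 4, n = 4, p = -5, q = 1.

m = 4, n = 4, p = -5, q = 1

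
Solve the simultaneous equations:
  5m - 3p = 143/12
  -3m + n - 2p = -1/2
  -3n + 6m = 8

Row-reduce the augmented matrix:
R1 ← R1 / (5).
R2 ← R2 + 3·R1.
R3 ← R3 − 6·R1.
R3 ← R3 + 3·R2.
R3 ← R3 / (-39/5).
R1 ← R1 + 3/5·R3.
R2 ← R2 + 19/5·R3.
Reading off the reduced rows gives m = 4/3, n = 0, p = -7/4.

m = 4/3, n = 0, p = -7/4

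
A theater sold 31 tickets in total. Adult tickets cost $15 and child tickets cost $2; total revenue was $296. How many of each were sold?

Let a = adult tickets, c = child tickets.
  a + c = 31
  15a + 2c = 296
From equation 1: a = 31 − c.
Substitute into equation 2 and solve: c = 13.
Then a = 18.

adult tickets: 18, child tickets: 13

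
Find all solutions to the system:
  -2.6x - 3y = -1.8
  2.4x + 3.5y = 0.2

Row-reduce the augmented matrix:
R1 ← R1 / (-13/5).
R2 ← R2 − 12/5·R1.
R2 ← R2 / (19/26).
R1 ← R1 − 15/13·R2.
Reading off the reduced rows gives x = 3, y = -2.

x = 3, y = -2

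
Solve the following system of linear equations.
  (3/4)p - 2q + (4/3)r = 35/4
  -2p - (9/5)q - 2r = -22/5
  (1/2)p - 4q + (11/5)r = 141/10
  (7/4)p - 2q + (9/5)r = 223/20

no solution

Row-reduce:
R1 ← R1 / (3/4).
R2 ← R2 + 2·R1.
R3 ← R3 − 1/2·R1.
R4 ← R4 − 7/4·R1.
R2 ← R2 / (-107/15).
R1 ← R1 + 8/3·R2.
R3 ← R3 + 8/3·R2.
R4 ← R4 − 8/3·R2.
R3 ← R3 / (1171/1605).
R1 ← R1 − 128/107·R3.
R2 ← R2 + 70/321·R3.
R4 ← R4 + 1171/1605·R3.
Row 4 reduces to 0 = -1, a contradiction. The system is inconsistent.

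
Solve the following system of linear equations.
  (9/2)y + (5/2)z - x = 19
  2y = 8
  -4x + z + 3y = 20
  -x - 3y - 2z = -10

no solution

Row-reduce:
R1 ← R1 / (-1).
R3 ← R3 + 4·R1.
R4 ← R4 + 1·R1.
R2 ← R2 / (2).
R1 ← R1 + 9/2·R2.
R3 ← R3 + 15·R2.
R4 ← R4 + 15/2·R2.
R3 ← R3 / (-9).
R1 ← R1 + 5/2·R3.
R4 ← R4 + 9/2·R3.
Row 4 reduces to 0 = -1, a contradiction. The system is inconsistent.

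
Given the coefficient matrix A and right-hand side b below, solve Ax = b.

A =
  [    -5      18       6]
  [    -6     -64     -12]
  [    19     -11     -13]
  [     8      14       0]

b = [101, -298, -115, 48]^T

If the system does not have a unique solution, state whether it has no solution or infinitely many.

x_1 = -1, x_2 = 4, x_3 = 4

Row-reduce the augmented matrix:
R1 ← R1 / (-5).
R2 ← R2 + 6·R1.
R3 ← R3 − 19·R1.
R4 ← R4 − 8·R1.
R2 ← R2 / (-428/5).
R1 ← R1 + 18/5·R2.
R3 ← R3 − 287/5·R2.
R4 ← R4 − 214/5·R2.
R3 ← R3 / (-329/107).
R1 ← R1 + 42/107·R3.
R2 ← R2 − 24/107·R3.
R4 reduces to 0 = 0, so the extra equation is consistent.
Reading off the reduced rows gives x_1 = -1, x_2 = 4, x_3 = 4.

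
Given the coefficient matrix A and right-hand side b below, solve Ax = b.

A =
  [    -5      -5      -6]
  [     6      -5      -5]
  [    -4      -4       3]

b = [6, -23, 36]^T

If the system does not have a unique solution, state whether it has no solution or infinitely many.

x_1 = -3, x_2 = -3, x_3 = 4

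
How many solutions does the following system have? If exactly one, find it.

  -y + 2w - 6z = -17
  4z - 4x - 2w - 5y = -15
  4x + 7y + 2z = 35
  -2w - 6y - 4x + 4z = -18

Row-reduce:
Swap R1 and R2.
R1 ← R1 / (-4).
R3 ← R3 − 4·R1.
R4 ← R4 + 4·R1.
R2 ← R2 / (-1).
R1 ← R1 − 5/4·R2.
R3 ← R3 − 2·R2.
R4 ← R4 + 1·R2.
R3 ← R3 / (-6).
R1 ← R1 + 17/2·R3.
R2 ← R2 − 6·R3.
R4 ← R4 − 6·R3.
Rank is 3 with 4 unknowns, leaving w free.

infinitely many solutions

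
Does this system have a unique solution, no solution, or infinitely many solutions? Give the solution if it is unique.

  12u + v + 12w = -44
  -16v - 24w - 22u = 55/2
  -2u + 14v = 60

no solution

Row-reduce:
R1 ← R1 / (12).
R2 ← R2 + 22·R1.
R3 ← R3 + 2·R1.
R2 ← R2 / (-85/6).
R1 ← R1 − 1/12·R2.
R3 ← R3 − 85/6·R2.
Row 3 reduces to 0 = -1/2, a contradiction. The system is inconsistent.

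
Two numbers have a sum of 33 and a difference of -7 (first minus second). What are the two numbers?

first number: 13, second number: 20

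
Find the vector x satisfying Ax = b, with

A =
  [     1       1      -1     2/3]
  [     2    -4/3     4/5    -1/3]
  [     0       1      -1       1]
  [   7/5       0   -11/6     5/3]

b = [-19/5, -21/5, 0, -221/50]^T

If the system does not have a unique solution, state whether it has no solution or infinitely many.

x_1 = -14/5, x_2 = 0, x_3 = 3, x_4 = 3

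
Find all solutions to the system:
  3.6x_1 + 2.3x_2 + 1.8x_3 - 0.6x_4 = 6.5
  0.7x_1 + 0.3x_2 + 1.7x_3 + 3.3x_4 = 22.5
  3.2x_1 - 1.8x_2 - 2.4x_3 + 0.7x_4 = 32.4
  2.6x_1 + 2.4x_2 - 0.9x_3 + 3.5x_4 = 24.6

Row-reduce the augmented matrix:
R1 ← R1 / (18/5).
R2 ← R2 − 7/10·R1.
R3 ← R3 − 16/5·R1.
R4 ← R4 − 13/5·R1.
R2 ← R2 / (-53/360).
R1 ← R1 − 23/36·R2.
R3 ← R3 + 173/45·R2.
R4 ← R4 − 133/180·R2.
R3 ← R3 / (-10402/265).
R1 ← R1 − 337/53·R3.
R2 ← R2 + 486/53·R3.
R4 ← R4 − 485/106·R3.
R4 ← R4 / (2252039/208040).
R1 ← R1 − 8479/20804·R4.
R2 ← R2 + 27597/10402·R4.
R3 ← R3 − 46633/20804·R4.
Reading off the reduced rows gives x_1 = 6, x_2 = -5, x_3 = 0, x_4 = 6.

x_1 = 6, x_2 = -5, x_3 = 0, x_4 = 6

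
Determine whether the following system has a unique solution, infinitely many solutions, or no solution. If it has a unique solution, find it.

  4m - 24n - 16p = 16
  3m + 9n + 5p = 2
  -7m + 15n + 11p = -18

Row-reduce:
R1 ← R1 / (4).
R2 ← R2 − 3·R1.
R3 ← R3 + 7·R1.
R2 ← R2 / (27).
R1 ← R1 + 6·R2.
R3 ← R3 + 27·R2.
Rank is 2 with 3 unknowns, leaving p free.

infinitely many solutions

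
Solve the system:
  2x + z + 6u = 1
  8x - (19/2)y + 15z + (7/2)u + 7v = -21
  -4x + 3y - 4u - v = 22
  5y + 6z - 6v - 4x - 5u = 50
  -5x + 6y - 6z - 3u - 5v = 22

no solution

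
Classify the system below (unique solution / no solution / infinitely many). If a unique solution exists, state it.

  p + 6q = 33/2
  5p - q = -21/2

p = -3/2, q = 3

From equation 1: p = 33/2 − 6·q.
Substitute into equation 2 and solve: q = 3.
Then p = -3/2.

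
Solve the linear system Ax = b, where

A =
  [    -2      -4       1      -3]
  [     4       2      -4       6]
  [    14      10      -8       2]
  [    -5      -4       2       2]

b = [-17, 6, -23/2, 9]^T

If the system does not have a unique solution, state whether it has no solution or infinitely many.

no solution

Row-reduce:
R1 ← R1 / (-2).
R2 ← R2 − 4·R1.
R3 ← R3 − 14·R1.
R4 ← R4 + 5·R1.
R2 ← R2 / (-6).
R1 ← R1 − 2·R2.
R3 ← R3 + 18·R2.
R4 ← R4 − 6·R2.
R3 ← R3 / (5).
R1 ← R1 + 7/6·R3.
R2 ← R2 − 1/3·R3.
R4 ← R4 + 5/2·R3.
Row 4 reduces to 0 = 1/4, a contradiction. The system is inconsistent.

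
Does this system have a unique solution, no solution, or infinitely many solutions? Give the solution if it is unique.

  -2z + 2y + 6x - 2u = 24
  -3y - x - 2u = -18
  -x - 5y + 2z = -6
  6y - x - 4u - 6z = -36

Row-reduce the augmented matrix:
R1 ← R1 / (6).
R2 ← R2 + 1·R1.
R3 ← R3 + 1·R1.
R4 ← R4 + 1·R1.
R2 ← R2 / (-8/3).
R1 ← R1 − 1/3·R2.
R3 ← R3 + 14/3·R2.
R4 ← R4 − 19/3·R2.
R3 ← R3 / (9/4).
R1 ← R1 + 3/8·R3.
R2 ← R2 − 1/8·R3.
R4 ← R4 + 57/8·R3.
R4 ← R4 / (2).
R2 ← R2 − 2/3·R4.
R3 ← R3 − 5/3·R4.
Reading off the reduced rows gives x = 6, y = 2, z = 5, u = 3.

x = 6, y = 2, z = 5, u = 3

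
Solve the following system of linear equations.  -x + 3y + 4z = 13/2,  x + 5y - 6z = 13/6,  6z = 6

Row-reduce the augmented matrix:
R1 ← R1 / (-1).
R2 ← R2 − 1·R1.
R2 ← R2 / (8).
R1 ← R1 + 3·R2.
R3 ← R3 / (6).
R1 ← R1 + 19/4·R3.
R2 ← R2 + 1/4·R3.
Reading off the reduced rows gives x = 3/2, y = 4/3, z = 1.

x = 3/2, y = 4/3, z = 1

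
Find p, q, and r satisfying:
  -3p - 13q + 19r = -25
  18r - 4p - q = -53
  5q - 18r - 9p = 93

Row-reduce the augmented matrix:
R1 ← R1 / (-3).
R2 ← R2 + 4·R1.
R3 ← R3 + 9·R1.
R2 ← R2 / (49/3).
R1 ← R1 − 13/3·R2.
R3 ← R3 − 44·R2.
R3 ← R3 / (-2707/49).
R1 ← R1 + 215/49·R3.
R2 ← R2 + 22/49·R3.
Reading off the reduced rows gives p = -4, q = -3, r = -4.

p = -4, q = -3, r = -4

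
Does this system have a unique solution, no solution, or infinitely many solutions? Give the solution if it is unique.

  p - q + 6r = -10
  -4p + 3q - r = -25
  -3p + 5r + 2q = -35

infinitely many solutions

Row-reduce:
R2 ← R2 + 4·R1.
R3 ← R3 + 3·R1.
R2 ← R2 / (-1).
R1 ← R1 + 1·R2.
R3 ← R3 + 1·R2.
Rank is 2 with 3 unknowns, leaving r free.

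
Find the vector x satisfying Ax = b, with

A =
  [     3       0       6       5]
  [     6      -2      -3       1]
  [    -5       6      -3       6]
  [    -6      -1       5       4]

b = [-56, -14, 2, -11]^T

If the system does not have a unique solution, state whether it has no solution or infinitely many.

Row-reduce the augmented matrix:
R1 ← R1 / (3).
R2 ← R2 − 6·R1.
R3 ← R3 + 5·R1.
R4 ← R4 + 6·R1.
R2 ← R2 / (-2).
R3 ← R3 − 6·R2.
R4 ← R4 + 1·R2.
R3 ← R3 / (-38).
R1 ← R1 − 2·R3.
R2 ← R2 − 15/2·R3.
R4 ← R4 − 49/2·R3.
R4 ← R4 / (31/3).
R1 ← R1 − 1·R4.
R2 ← R2 − 2·R4.
R3 ← R3 − 1/3·R4.
Reading off the reduced rows gives x_1 = -4, x_2 = -1, x_3 = -4, x_4 = -4.

x_1 = -4, x_2 = -1, x_3 = -4, x_4 = -4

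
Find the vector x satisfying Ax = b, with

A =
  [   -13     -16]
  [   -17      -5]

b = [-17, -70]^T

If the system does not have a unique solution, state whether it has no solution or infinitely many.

x_1 = 5, x_2 = -3

Row-reduce the augmented matrix:
R1 ← R1 / (-13).
R2 ← R2 + 17·R1.
R2 ← R2 / (207/13).
R1 ← R1 − 16/13·R2.
Reading off the reduced rows gives x_1 = 5, x_2 = -3.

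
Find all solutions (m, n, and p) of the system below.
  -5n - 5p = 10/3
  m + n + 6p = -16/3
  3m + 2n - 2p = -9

m = -3, n = -1/3, p = -1/3

Row-reduce the augmented matrix:
Swap R1 and R2.
R3 ← R3 − 3·R1.
R2 ← R2 / (-5).
R1 ← R1 − 1·R2.
R3 ← R3 + 1·R2.
R3 ← R3 / (-19).
R1 ← R1 − 5·R3.
R2 ← R2 − 1·R3.
Reading off the reduced rows gives m = -3, n = -1/3, p = -1/3.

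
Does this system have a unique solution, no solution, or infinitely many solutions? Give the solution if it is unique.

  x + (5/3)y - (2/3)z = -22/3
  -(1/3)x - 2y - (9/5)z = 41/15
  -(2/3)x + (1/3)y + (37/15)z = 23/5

Row-reduce:
R2 ← R2 + 1/3·R1.
R3 ← R3 + 2/3·R1.
R2 ← R2 / (-13/9).
R1 ← R1 − 5/3·R2.
R3 ← R3 − 13/9·R2.
Rank is 2 with 3 unknowns, leaving z free.

infinitely many solutions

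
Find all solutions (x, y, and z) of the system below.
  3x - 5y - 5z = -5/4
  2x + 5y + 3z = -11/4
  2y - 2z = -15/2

x = 0, y = -7/4, z = 2

Row-reduce the augmented matrix:
R1 ← R1 / (3).
R2 ← R2 − 2·R1.
R2 ← R2 / (25/3).
R1 ← R1 + 5/3·R2.
R3 ← R3 − 2·R2.
R3 ← R3 / (-88/25).
R1 ← R1 + 2/5·R3.
R2 ← R2 − 19/25·R3.
Reading off the reduced rows gives x = 0, y = -7/4, z = 2.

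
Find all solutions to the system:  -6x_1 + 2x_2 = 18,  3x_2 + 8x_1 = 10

x_1 = -1, x_2 = 6

Row-reduce the augmented matrix:
R1 ← R1 / (-6).
R2 ← R2 − 8·R1.
R2 ← R2 / (17/3).
R1 ← R1 + 1/3·R2.
Reading off the reduced rows gives x_1 = -1, x_2 = 6.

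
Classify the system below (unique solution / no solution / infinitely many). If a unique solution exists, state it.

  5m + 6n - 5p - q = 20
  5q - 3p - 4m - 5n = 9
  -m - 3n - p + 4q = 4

Row-reduce:
R1 ← R1 / (5).
R2 ← R2 + 4·R1.
R3 ← R3 + 1·R1.
R2 ← R2 / (-1/5).
R1 ← R1 − 6/5·R2.
R3 ← R3 + 9/5·R2.
R3 ← R3 / (61).
R1 ← R1 + 43·R3.
R2 ← R2 − 35·R3.
Rank is 3 with 4 unknowns, leaving q free.

infinitely many solutions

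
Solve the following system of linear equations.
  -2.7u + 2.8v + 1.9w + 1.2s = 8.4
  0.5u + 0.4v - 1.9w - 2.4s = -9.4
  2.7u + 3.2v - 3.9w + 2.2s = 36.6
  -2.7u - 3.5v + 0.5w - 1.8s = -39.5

u = 5, v = 5, w = 1, s = 5

Row-reduce the augmented matrix:
R1 ← R1 / (-27/10).
R2 ← R2 − 1/2·R1.
R3 ← R3 − 27/10·R1.
R4 ← R4 + 27/10·R1.
R2 ← R2 / (124/135).
R1 ← R1 + 28/27·R2.
R3 ← R3 − 6·R2.
R4 ← R4 + 63/10·R2.
R3 ← R3 / (503/62).
R1 ← R1 + 76/31·R3.
R2 ← R2 + 209/124·R3.
R4 ← R4 + 14903/1240·R3.
R4 ← R4 / (411151/50300).
R1 ← R1 − 6094/2515·R4.
R2 ← R2 − 6493/5030·R4.
R3 ← R3 − 5464/2515·R4.
Reading off the reduced rows gives u = 5, v = 5, w = 1, s = 5.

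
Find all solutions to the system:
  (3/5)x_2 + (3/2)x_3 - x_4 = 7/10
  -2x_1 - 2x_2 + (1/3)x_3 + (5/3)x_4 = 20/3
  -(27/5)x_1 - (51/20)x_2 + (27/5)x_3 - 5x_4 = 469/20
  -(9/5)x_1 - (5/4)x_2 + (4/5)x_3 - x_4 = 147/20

Row-reduce:
Swap R1 and R2.
R1 ← R1 / (-2).
R3 ← R3 + 27/5·R1.
R4 ← R4 + 9/5·R1.
R2 ← R2 / (3/5).
R1 ← R1 − 1·R2.
R3 ← R3 − 57/20·R2.
R4 ← R4 − 11/20·R2.
R3 ← R3 / (-21/8).
R1 ← R1 + 8/3·R3.
R2 ← R2 − 5/2·R3.
R4 ← R4 + 7/8·R3.
Rank is 3 with 4 unknowns, leaving x_4 free.

infinitely many solutions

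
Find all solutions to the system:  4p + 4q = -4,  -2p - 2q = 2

Row-reduce:
R1 ← R1 / (4).
R2 ← R2 + 2·R1.
Rank is 1 with 2 unknowns, leaving q free.

infinitely many solutions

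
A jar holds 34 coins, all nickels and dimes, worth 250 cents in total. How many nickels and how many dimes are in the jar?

Let n = nickels, d = dimes.
  d + n = 34
  5n + 10d = 250
From equation 1: n = 34 − d.
Substitute into equation 2 and solve: d = 16.
Then n = 18.

nickels: 18, dimes: 16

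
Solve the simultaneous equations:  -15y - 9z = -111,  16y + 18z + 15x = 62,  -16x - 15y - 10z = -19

x = -6, y = 5, z = 4

Row-reduce the augmented matrix:
Swap R1 and R2.
R1 ← R1 / (15).
R3 ← R3 + 16·R1.
R2 ← R2 / (-15).
R1 ← R1 − 16/15·R2.
R3 ← R3 − 31/15·R2.
R3 ← R3 / (199/25).
R1 ← R1 − 14/25·R3.
R2 ← R2 − 3/5·R3.
Reading off the reduced rows gives x = -6, y = 5, z = 4.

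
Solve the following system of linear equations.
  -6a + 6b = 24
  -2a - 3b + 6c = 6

infinitely many solutions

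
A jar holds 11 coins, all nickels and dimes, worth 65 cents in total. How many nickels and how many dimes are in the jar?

nickels: 9, dimes: 2

Let n = nickels, d = dimes.
  n + d = 11
  5n + 10d = 65
From equation 1: n = 11 − d.
Substitute into equation 2 and solve: d = 2.
Then n = 9.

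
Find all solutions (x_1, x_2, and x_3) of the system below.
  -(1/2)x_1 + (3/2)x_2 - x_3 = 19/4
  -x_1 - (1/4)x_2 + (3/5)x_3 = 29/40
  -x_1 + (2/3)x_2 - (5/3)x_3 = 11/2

x_1 = -2, x_2 = 3/2, x_3 = -3/2

Row-reduce the augmented matrix:
R1 ← R1 / (-1/2).
R2 ← R2 + 1·R1.
R3 ← R3 + 1·R1.
R2 ← R2 / (-13/4).
R1 ← R1 + 3·R2.
R3 ← R3 + 7/3·R2.
R3 ← R3 / (-23/15).
R1 ← R1 + 2/5·R3.
R2 ← R2 + 4/5·R3.
Reading off the reduced rows gives x_1 = -2, x_2 = 3/2, x_3 = -3/2.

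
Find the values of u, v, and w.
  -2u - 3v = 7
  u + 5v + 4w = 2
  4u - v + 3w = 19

Row-reduce the augmented matrix:
R1 ← R1 / (-2).
R2 ← R2 − 1·R1.
R3 ← R3 − 4·R1.
R2 ← R2 / (7/2).
R1 ← R1 − 3/2·R2.
R3 ← R3 + 7·R2.
R3 ← R3 / (11).
R1 ← R1 + 12/7·R3.
R2 ← R2 − 8/7·R3.
Reading off the reduced rows gives u = 1, v = -3, w = 4.

u = 1, v = -3, w = 4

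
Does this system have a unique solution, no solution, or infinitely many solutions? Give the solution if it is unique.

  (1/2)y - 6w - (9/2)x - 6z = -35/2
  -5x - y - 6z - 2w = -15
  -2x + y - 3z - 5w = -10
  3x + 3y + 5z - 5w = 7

Row-reduce:
R1 ← R1 / (-9/2).
R2 ← R2 + 5·R1.
R3 ← R3 + 2·R1.
R4 ← R4 − 3·R1.
R2 ← R2 / (-14/9).
R1 ← R1 + 1/9·R2.
R3 ← R3 − 7/9·R2.
R4 ← R4 − 10/3·R2.
Swap R3 and R4.
R3 ← R3 / (17/7).
R1 ← R1 − 9/7·R3.
R2 ← R2 + 3/7·R3.
Rank is 3 with 4 unknowns, leaving w free.

infinitely many solutions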